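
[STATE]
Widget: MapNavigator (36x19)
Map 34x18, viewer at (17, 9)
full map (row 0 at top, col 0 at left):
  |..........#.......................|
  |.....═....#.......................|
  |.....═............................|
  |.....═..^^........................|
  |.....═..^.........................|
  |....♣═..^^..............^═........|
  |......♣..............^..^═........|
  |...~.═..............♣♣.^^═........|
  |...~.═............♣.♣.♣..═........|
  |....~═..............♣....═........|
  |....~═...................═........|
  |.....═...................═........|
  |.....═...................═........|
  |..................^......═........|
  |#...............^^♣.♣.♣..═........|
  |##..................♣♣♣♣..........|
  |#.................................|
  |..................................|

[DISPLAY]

 ..........#....................... 
 .....═....#....................... 
 .....═............................ 
 .....═..^^........................ 
 .....═..^......................... 
 ....♣═..^^..............^═........ 
 ......♣..............^..^═........ 
 ...~.═..............♣♣.^^═........ 
 ...~.═............♣.♣.♣..═........ 
 ....~═...........@..♣....═........ 
 ....~═...................═........ 
 .....═...................═........ 
 .....═...................═........ 
 ..................^......═........ 
 #...............^^♣.♣.♣..═........ 
 ##..................♣♣♣♣.......... 
 #................................. 
 .................................. 
                                    


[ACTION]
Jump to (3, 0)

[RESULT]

                                    
                                    
                                    
                                    
                                    
                                    
                                    
                                    
                                    
               ...@......#..........
               .....═....#..........
               .....═...............
               .....═..^^...........
               .....═..^............
               ....♣═..^^...........
               ......♣..............
               ...~.═..............♣
               ...~.═............♣.♣
               ....~═..............♣


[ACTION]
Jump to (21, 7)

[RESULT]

                                    
                                    
.......#.......................     
..═....#.......................     
..═............................     
..═..^^........................     
..═..^.........................     
.♣═..^^..............^═........     
...♣..............^..^═........     
~.═..............♣@.^^═........     
~.═............♣.♣.♣..═........     
.~═..............♣....═........     
.~═...................═........     
..═...................═........     
..═...................═........     
...............^......═........     
.............^^♣.♣.♣..═........     
.................♣♣♣♣..........     
...............................     


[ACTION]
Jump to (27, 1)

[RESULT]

                                    
                                    
                                    
                                    
                                    
                                    
                                    
                                    
.#.......................           
.#................@......           
.........................           
^........................           
.........................           
^..............^═........           
............^..^═........           
...........♣♣.^^═........           
.........♣.♣.♣..═........           
...........♣....═........           
................═........           


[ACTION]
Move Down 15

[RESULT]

...........♣♣.^^═........           
.........♣.♣.♣..═........           
...........♣....═........           
................═........           
................═........           
................═........           
.........^......═........           
.......^^♣.♣.♣..═........           
...........♣♣♣♣..........           
..................@......           
.........................           
                                    
                                    
                                    
                                    
                                    
                                    
                                    
                                    


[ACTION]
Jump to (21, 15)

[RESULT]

...♣..............^..^═........     
~.═..............♣♣.^^═........     
~.═............♣.♣.♣..═........     
.~═..............♣....═........     
.~═...................═........     
..═...................═........     
..═...................═........     
...............^......═........     
.............^^♣.♣.♣..═........     
.................♣@♣♣..........     
...............................     
...............................     
                                    
                                    
                                    
                                    
                                    
                                    
                                    


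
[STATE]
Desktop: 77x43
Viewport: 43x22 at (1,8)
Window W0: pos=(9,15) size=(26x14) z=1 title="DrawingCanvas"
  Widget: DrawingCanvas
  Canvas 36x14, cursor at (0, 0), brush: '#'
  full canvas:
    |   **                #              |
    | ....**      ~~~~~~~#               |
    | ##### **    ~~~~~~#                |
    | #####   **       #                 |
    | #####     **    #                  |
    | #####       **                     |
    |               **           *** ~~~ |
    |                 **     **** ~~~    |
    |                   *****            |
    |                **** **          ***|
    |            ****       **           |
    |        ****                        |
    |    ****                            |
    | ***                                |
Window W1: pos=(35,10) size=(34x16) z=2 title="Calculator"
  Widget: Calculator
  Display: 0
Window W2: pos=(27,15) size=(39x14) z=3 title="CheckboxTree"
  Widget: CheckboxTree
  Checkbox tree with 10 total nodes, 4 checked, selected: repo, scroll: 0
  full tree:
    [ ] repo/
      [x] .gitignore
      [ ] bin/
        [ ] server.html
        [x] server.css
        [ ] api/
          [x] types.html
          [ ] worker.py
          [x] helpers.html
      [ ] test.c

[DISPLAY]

                                           
                                           
                                  ┏━━━━━━━━
                                  ┃ Calcula
                                  ┠────────
                                  ┃        
                                  ┃┌───┬───
        ┏━━━━━━━━━━━━━━━━━┏━━━━━━━━━━━━━━━━
        ┃ DrawingCanvas   ┃ CheckboxTree   
        ┠─────────────────┠────────────────
        ┃+  **            ┃>[-] repo/      
        ┃ ....**      ~~~~┃   [x] .gitignor
        ┃ ##### **    ~~~~┃   [-] bin/     
        ┃ #####   **      ┃     [ ] server.
        ┃ #####     **    ┃     [x] server.
        ┃ #####       **  ┃     [-] api/   
        ┃               **┃       [x] types
        ┃                 ┃       [ ] worke
        ┃                 ┃       [x] helpe
        ┃                *┃   [ ] test.c   
        ┗━━━━━━━━━━━━━━━━━┗━━━━━━━━━━━━━━━━
                                           


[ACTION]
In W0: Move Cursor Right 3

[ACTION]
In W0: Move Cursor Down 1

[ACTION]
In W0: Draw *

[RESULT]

                                           
                                           
                                  ┏━━━━━━━━
                                  ┃ Calcula
                                  ┠────────
                                  ┃        
                                  ┃┌───┬───
        ┏━━━━━━━━━━━━━━━━━┏━━━━━━━━━━━━━━━━
        ┃ DrawingCanvas   ┃ CheckboxTree   
        ┠─────────────────┠────────────────
        ┃   **            ┃>[-] repo/      
        ┃ ..*.**      ~~~~┃   [x] .gitignor
        ┃ ##### **    ~~~~┃   [-] bin/     
        ┃ #####   **      ┃     [ ] server.
        ┃ #####     **    ┃     [x] server.
        ┃ #####       **  ┃     [-] api/   
        ┃               **┃       [x] types
        ┃                 ┃       [ ] worke
        ┃                 ┃       [x] helpe
        ┃                *┃   [ ] test.c   
        ┗━━━━━━━━━━━━━━━━━┗━━━━━━━━━━━━━━━━
                                           


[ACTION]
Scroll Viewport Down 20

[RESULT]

        ┃ #####   **      ┃     [ ] server.
        ┃ #####     **    ┃     [x] server.
        ┃ #####       **  ┃     [-] api/   
        ┃               **┃       [x] types
        ┃                 ┃       [ ] worke
        ┃                 ┃       [x] helpe
        ┃                *┃   [ ] test.c   
        ┗━━━━━━━━━━━━━━━━━┗━━━━━━━━━━━━━━━━
                                           
                                           
                                           
                                           
                                           
                                           
                                           
                                           
                                           
                                           
                                           
                                           
                                           
                                           


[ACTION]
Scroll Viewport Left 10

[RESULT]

         ┃ #####   **      ┃     [ ] server
         ┃ #####     **    ┃     [x] server
         ┃ #####       **  ┃     [-] api/  
         ┃               **┃       [x] type
         ┃                 ┃       [ ] work
         ┃                 ┃       [x] help
         ┃                *┃   [ ] test.c  
         ┗━━━━━━━━━━━━━━━━━┗━━━━━━━━━━━━━━━
                                           
                                           
                                           
                                           
                                           
                                           
                                           
                                           
                                           
                                           
                                           
                                           
                                           
                                           


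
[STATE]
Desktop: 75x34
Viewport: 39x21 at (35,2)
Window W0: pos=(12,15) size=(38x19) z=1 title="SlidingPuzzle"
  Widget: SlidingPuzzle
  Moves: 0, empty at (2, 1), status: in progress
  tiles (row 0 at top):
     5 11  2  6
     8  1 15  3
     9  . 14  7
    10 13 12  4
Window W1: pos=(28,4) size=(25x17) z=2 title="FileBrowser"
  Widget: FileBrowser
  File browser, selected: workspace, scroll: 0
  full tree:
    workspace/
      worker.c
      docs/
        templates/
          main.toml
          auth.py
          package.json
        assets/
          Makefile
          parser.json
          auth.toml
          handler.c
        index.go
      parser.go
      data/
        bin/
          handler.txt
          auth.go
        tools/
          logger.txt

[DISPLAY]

                                       
                                       
━━━━━━━━━━━━━━━━━┓                     
rowser           ┃                     
─────────────────┨                     
workspace/       ┃                     
rker.c           ┃                     
] docs/          ┃                     
rser.go          ┃                     
] data/          ┃                     
                 ┃                     
                 ┃                     
                 ┃                     
                 ┃                     
                 ┃                     
                 ┃                     
                 ┃                     
                 ┃                     
━━━━━━━━━━━━━━━━━┛                     
              ┃                        
              ┃                        


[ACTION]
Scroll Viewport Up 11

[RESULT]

                                       
                                       
                                       
                                       
━━━━━━━━━━━━━━━━━┓                     
rowser           ┃                     
─────────────────┨                     
workspace/       ┃                     
rker.c           ┃                     
] docs/          ┃                     
rser.go          ┃                     
] data/          ┃                     
                 ┃                     
                 ┃                     
                 ┃                     
                 ┃                     
                 ┃                     
                 ┃                     
                 ┃                     
                 ┃                     
━━━━━━━━━━━━━━━━━┛                     


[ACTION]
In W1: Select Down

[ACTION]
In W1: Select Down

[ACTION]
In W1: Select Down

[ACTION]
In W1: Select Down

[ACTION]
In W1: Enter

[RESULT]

                                       
                                       
                                       
                                       
━━━━━━━━━━━━━━━━━┓                     
rowser           ┃                     
─────────────────┨                     
workspace/       ┃                     
rker.c           ┃                     
] docs/          ┃                     
rser.go          ┃                     
] data/          ┃                     
[+] bin/         ┃                     
[+] tools/       ┃                     
                 ┃                     
                 ┃                     
                 ┃                     
                 ┃                     
                 ┃                     
                 ┃                     
━━━━━━━━━━━━━━━━━┛                     


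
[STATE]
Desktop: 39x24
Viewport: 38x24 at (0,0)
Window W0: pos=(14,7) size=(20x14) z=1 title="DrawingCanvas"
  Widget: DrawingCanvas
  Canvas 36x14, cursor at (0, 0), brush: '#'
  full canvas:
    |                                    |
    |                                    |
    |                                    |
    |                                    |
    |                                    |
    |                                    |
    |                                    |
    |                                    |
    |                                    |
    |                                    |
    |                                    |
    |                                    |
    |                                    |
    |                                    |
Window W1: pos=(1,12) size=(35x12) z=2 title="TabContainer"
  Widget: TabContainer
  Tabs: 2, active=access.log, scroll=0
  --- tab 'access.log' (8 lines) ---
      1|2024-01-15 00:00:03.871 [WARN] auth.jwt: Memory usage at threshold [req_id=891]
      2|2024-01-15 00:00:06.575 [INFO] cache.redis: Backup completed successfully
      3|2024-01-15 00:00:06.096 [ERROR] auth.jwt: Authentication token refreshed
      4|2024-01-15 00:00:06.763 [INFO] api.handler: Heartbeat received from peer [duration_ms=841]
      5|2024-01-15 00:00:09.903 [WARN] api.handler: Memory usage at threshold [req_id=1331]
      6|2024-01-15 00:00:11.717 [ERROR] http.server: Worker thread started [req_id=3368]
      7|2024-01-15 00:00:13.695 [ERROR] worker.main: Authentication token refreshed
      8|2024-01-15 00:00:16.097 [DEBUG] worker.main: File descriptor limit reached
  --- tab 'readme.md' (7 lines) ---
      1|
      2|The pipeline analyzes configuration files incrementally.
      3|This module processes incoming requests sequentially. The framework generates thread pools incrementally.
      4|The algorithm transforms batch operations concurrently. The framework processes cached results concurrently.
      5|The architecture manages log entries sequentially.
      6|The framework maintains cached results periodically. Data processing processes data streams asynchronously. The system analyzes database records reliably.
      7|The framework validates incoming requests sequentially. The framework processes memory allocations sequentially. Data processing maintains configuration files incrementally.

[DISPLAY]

                                      
                                      
                                      
                                      
                                      
                                      
                                      
              ┏━━━━━━━━━━━━━━━━━━┓    
              ┃ DrawingCanvas    ┃    
              ┠──────────────────┨    
              ┃+                 ┃    
              ┃                  ┃    
 ┏━━━━━━━━━━━━━━━━━━━━━━━━━━━━━━━━━┓  
 ┃ TabContainer                    ┃  
 ┠─────────────────────────────────┨  
 ┃[access.log]│ readme.md          ┃  
 ┃─────────────────────────────────┃  
 ┃2024-01-15 00:00:03.871 [WARN] au┃  
 ┃2024-01-15 00:00:06.575 [INFO] ca┃  
 ┃2024-01-15 00:00:06.096 [ERROR] a┃  
 ┃2024-01-15 00:00:06.763 [INFO] ap┃  
 ┃2024-01-15 00:00:09.903 [WARN] ap┃  
 ┃2024-01-15 00:00:11.717 [ERROR] h┃  
 ┗━━━━━━━━━━━━━━━━━━━━━━━━━━━━━━━━━┛  


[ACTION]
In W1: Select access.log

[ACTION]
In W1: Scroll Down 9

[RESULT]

                                      
                                      
                                      
                                      
                                      
                                      
                                      
              ┏━━━━━━━━━━━━━━━━━━┓    
              ┃ DrawingCanvas    ┃    
              ┠──────────────────┨    
              ┃+                 ┃    
              ┃                  ┃    
 ┏━━━━━━━━━━━━━━━━━━━━━━━━━━━━━━━━━┓  
 ┃ TabContainer                    ┃  
 ┠─────────────────────────────────┨  
 ┃[access.log]│ readme.md          ┃  
 ┃─────────────────────────────────┃  
 ┃2024-01-15 00:00:16.097 [DEBUG] w┃  
 ┃                                 ┃  
 ┃                                 ┃  
 ┃                                 ┃  
 ┃                                 ┃  
 ┃                                 ┃  
 ┗━━━━━━━━━━━━━━━━━━━━━━━━━━━━━━━━━┛  


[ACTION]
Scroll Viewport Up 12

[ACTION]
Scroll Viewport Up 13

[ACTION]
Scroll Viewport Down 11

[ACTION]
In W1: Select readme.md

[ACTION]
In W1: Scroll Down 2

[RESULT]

                                      
                                      
                                      
                                      
                                      
                                      
                                      
              ┏━━━━━━━━━━━━━━━━━━┓    
              ┃ DrawingCanvas    ┃    
              ┠──────────────────┨    
              ┃+                 ┃    
              ┃                  ┃    
 ┏━━━━━━━━━━━━━━━━━━━━━━━━━━━━━━━━━┓  
 ┃ TabContainer                    ┃  
 ┠─────────────────────────────────┨  
 ┃ access.log │[readme.md]         ┃  
 ┃─────────────────────────────────┃  
 ┃This module processes incoming re┃  
 ┃The algorithm transforms batch op┃  
 ┃The architecture manages log entr┃  
 ┃The framework maintains cached re┃  
 ┃The framework validates incoming ┃  
 ┃                                 ┃  
 ┗━━━━━━━━━━━━━━━━━━━━━━━━━━━━━━━━━┛  


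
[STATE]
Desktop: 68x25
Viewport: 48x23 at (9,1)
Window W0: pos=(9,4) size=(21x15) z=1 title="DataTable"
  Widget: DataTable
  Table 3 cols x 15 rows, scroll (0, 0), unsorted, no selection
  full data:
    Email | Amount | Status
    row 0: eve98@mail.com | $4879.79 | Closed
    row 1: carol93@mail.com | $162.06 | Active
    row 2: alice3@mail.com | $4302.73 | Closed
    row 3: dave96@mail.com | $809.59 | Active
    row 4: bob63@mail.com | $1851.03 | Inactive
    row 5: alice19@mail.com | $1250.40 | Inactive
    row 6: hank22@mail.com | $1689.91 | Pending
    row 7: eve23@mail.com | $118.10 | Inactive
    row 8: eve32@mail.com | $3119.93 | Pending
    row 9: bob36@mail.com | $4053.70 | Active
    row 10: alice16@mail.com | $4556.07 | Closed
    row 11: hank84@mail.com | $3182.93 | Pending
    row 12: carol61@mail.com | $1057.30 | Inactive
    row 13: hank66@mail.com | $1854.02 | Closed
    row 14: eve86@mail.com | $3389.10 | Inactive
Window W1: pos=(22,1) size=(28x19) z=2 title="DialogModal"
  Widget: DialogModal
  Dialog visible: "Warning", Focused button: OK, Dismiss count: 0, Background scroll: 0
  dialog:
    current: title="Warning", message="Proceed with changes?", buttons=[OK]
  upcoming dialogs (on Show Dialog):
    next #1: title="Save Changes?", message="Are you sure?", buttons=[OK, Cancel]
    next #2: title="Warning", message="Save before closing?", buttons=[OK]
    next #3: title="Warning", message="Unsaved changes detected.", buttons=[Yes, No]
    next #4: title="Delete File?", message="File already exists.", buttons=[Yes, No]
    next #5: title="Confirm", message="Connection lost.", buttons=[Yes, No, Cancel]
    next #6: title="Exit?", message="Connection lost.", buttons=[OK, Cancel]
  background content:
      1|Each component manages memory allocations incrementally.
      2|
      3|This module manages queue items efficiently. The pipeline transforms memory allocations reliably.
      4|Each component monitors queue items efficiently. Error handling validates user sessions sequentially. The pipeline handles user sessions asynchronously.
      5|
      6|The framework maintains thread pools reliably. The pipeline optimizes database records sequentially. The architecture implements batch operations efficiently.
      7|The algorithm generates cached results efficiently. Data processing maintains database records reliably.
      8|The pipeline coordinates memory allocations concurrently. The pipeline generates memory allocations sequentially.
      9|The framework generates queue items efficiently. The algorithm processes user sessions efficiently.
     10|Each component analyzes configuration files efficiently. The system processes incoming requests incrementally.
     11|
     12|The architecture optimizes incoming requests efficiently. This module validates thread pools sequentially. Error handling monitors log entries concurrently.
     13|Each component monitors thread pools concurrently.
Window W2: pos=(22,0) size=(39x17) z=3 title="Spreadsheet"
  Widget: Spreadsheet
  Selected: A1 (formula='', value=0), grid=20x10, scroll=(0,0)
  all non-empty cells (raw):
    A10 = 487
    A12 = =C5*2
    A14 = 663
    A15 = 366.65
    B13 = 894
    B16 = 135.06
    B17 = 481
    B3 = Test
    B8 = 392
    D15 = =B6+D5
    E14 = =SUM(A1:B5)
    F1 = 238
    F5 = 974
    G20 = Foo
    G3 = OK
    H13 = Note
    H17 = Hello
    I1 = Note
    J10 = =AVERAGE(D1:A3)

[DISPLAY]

             ┃ Spreadsheet                      
             ┠──────────────────────────────────
             ┃A1:                               
┏━━━━━━━━━━━━┃       A       B       C       D  
┃ DataTable  ┃----------------------------------
┠────────────┃  1      [0]       0       0      
┃Email       ┃  2        0       0       0      
┃────────────┃  3        0Test           0      
┃eve98@mail.c┃  4        0       0       0      
┃carol93@mail┃  5        0       0       0      
┃alice3@mail.┃  6        0       0       0      
┃dave96@mail.┃  7        0       0       0      
┃bob63@mail.c┃  8        0     392       0      
┃alice19@mail┃  9        0       0       0      
┃hank22@mail.┃ 10      487       0       0      
┃eve23@mail.c┗━━━━━━━━━━━━━━━━━━━━━━━━━━━━━━━━━━
┃eve32@mail.c┃                          ┃       
┗━━━━━━━━━━━━┃                          ┃       
             ┗━━━━━━━━━━━━━━━━━━━━━━━━━━┛       
                                                
                                                
                                                
                                                


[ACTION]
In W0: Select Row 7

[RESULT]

             ┃ Spreadsheet                      
             ┠──────────────────────────────────
             ┃A1:                               
┏━━━━━━━━━━━━┃       A       B       C       D  
┃ DataTable  ┃----------------------------------
┠────────────┃  1      [0]       0       0      
┃Email       ┃  2        0       0       0      
┃────────────┃  3        0Test           0      
┃eve98@mail.c┃  4        0       0       0      
┃carol93@mail┃  5        0       0       0      
┃alice3@mail.┃  6        0       0       0      
┃dave96@mail.┃  7        0       0       0      
┃bob63@mail.c┃  8        0     392       0      
┃alice19@mail┃  9        0       0       0      
┃hank22@mail.┃ 10      487       0       0      
┃>ve23@mail.c┗━━━━━━━━━━━━━━━━━━━━━━━━━━━━━━━━━━
┃eve32@mail.c┃                          ┃       
┗━━━━━━━━━━━━┃                          ┃       
             ┗━━━━━━━━━━━━━━━━━━━━━━━━━━┛       
                                                
                                                
                                                
                                                


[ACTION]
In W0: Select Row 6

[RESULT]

             ┃ Spreadsheet                      
             ┠──────────────────────────────────
             ┃A1:                               
┏━━━━━━━━━━━━┃       A       B       C       D  
┃ DataTable  ┃----------------------------------
┠────────────┃  1      [0]       0       0      
┃Email       ┃  2        0       0       0      
┃────────────┃  3        0Test           0      
┃eve98@mail.c┃  4        0       0       0      
┃carol93@mail┃  5        0       0       0      
┃alice3@mail.┃  6        0       0       0      
┃dave96@mail.┃  7        0       0       0      
┃bob63@mail.c┃  8        0     392       0      
┃alice19@mail┃  9        0       0       0      
┃>ank22@mail.┃ 10      487       0       0      
┃eve23@mail.c┗━━━━━━━━━━━━━━━━━━━━━━━━━━━━━━━━━━
┃eve32@mail.c┃                          ┃       
┗━━━━━━━━━━━━┃                          ┃       
             ┗━━━━━━━━━━━━━━━━━━━━━━━━━━┛       
                                                
                                                
                                                
                                                


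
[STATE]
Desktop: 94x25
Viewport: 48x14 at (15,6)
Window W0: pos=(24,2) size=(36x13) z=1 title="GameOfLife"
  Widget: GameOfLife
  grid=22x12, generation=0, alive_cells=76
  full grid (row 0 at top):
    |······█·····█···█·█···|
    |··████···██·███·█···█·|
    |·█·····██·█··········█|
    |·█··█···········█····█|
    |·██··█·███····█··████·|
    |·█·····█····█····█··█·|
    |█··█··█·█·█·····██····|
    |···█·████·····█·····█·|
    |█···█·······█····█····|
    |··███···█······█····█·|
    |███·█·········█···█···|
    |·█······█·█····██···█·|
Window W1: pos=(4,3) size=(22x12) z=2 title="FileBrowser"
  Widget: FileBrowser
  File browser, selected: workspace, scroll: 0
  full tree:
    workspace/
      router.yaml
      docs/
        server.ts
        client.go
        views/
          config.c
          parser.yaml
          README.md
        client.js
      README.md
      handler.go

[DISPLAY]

space/    ┃█·····██·█··········█            ┃   
.yaml     ┃█··█···········█····█            ┃   
cs/       ┃██··█·███····█··████·            ┃   
.md       ┃█·····█····█····█··█·            ┃   
r.go      ┃··█··█·█·█·····██····            ┃   
          ┃··█·████·····█·····█·            ┃   
          ┃···█·······█····█····            ┃   
          ┃·███···█······█····█·            ┃   
━━━━━━━━━━┛━━━━━━━━━━━━━━━━━━━━━━━━━━━━━━━━━┛   
                                                
                                                
                                                
                                                
                                                


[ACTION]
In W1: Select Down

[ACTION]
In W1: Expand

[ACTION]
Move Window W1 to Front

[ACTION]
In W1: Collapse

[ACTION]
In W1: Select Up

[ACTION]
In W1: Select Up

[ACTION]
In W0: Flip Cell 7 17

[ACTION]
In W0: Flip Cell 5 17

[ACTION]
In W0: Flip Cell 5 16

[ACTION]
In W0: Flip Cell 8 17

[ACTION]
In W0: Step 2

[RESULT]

space/    ┃█·█····█·██·█···█·███            ┃   
.yaml     ┃····██·██····██······            ┃   
cs/       ┃·█···██·······█·····█            ┃   
.md       ┃··█·██··█····█·····██            ┃   
r.go      ┃█████████············            ┃   
          ┃·██··█········█·█····            ┃   
          ┃██···█·██············            ┃   
          ┃···██················            ┃   
━━━━━━━━━━┛━━━━━━━━━━━━━━━━━━━━━━━━━━━━━━━━━┛   
                                                
                                                
                                                
                                                
                                                


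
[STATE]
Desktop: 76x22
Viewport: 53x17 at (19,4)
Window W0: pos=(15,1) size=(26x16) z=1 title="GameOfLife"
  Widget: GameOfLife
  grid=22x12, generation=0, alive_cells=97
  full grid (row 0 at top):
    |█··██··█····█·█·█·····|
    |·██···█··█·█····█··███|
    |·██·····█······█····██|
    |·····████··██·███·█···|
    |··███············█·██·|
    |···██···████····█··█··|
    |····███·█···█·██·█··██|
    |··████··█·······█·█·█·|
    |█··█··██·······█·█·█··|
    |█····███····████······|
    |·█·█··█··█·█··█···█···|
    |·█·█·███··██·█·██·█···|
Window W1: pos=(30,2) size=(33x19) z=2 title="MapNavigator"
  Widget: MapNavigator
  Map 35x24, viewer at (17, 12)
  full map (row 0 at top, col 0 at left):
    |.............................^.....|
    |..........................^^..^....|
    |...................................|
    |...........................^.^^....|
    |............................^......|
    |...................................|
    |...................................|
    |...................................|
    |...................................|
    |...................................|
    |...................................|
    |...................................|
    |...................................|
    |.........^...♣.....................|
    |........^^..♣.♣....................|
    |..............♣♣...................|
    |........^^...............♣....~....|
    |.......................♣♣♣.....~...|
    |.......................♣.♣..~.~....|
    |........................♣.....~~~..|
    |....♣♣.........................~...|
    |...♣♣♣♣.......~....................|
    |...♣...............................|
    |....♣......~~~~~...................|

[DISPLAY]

: 0        ┠───────────────────────────────┨         
██··█····█·┃...............................┃         
···█··█·█··┃...............................┃         
·····█·····┃...............................┃         
··████··██·┃...............................┃         
██·········┃...............................┃         
██···████··┃...............................┃         
·███·█···█·┃...............................┃         
███··█·····┃...............@...............┃         
█··██······┃.......^...♣...................┃         
··███····██┃......^^..♣.♣..................┃         
█··█··█·█··┃............♣♣.................┃         
━━━━━━━━━━━┃......^^...............♣....~..┃         
           ┃.....................♣♣♣.....~.┃         
           ┃.....................♣.♣..~.~..┃         
           ┃......................♣.....~~~┃         
           ┗━━━━━━━━━━━━━━━━━━━━━━━━━━━━━━━┛         


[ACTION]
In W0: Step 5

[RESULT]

: 5        ┠───────────────────────────────┨         
·█········█┃...............................┃         
·██·██····█┃...............................┃         
████·······┃...............................┃         
···███·███·┃...............................┃         
·········█·┃...............................┃         
········██·┃...............................┃         
██··█···█··┃...............................┃         
█···█·█··██┃...............@...............┃         
█···██···█·┃.......^...♣...................┃         
····█······┃......^^..♣.♣..................┃         
····█······┃............♣♣.................┃         
━━━━━━━━━━━┃......^^...............♣....~..┃         
           ┃.....................♣♣♣.....~.┃         
           ┃.....................♣.♣..~.~..┃         
           ┃......................♣.....~~~┃         
           ┗━━━━━━━━━━━━━━━━━━━━━━━━━━━━━━━┛         


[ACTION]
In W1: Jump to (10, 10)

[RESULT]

: 5        ┠───────────────────────────────┨         
·█········█┃     ..........................┃         
·██·██····█┃     ..........................┃         
████·······┃     ..........................┃         
···███·███·┃     ..........................┃         
·········█·┃     ..........................┃         
········██·┃     ..........................┃         
██··█···█··┃     ..........................┃         
█···█·█··██┃     ..........@...............┃         
█···██···█·┃     ..........................┃         
····█······┃     ..........................┃         
····█······┃     .........^...♣............┃         
━━━━━━━━━━━┃     ........^^..♣.♣...........┃         
           ┃     ..............♣♣..........┃         
           ┃     ........^^...............♣┃         
           ┃     .......................♣♣♣┃         
           ┗━━━━━━━━━━━━━━━━━━━━━━━━━━━━━━━┛         


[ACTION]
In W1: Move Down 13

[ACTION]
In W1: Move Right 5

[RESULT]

: 5        ┠───────────────────────────────┨         
·█········█┃........^^...............♣....~┃         
·██·██····█┃.......................♣♣♣.....┃         
████·······┃.......................♣.♣..~.~┃         
···███·███·┃........................♣.....~┃         
·········█·┃....♣♣.........................┃         
········██·┃...♣♣♣♣.......~................┃         
██··█···█··┃...♣...........................┃         
█···█·█··██┃....♣......~~~~@...............┃         
█···██···█·┃                               ┃         
····█······┃                               ┃         
····█······┃                               ┃         
━━━━━━━━━━━┃                               ┃         
           ┃                               ┃         
           ┃                               ┃         
           ┃                               ┃         
           ┗━━━━━━━━━━━━━━━━━━━━━━━━━━━━━━━┛         


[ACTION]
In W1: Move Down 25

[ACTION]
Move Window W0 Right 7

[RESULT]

   ┃Gen: 5 ┠───────────────────────────────┨         
   ┃·█··█··┃........^^...............♣....~┃         
   ┃····██·┃.......................♣♣♣.....┃         
   ┃···████┃.......................♣.♣..~.~┃         
   ┃······█┃........................♣.....~┃         
   ┃·······┃....♣♣.........................┃         
   ┃███····┃...♣♣♣♣.......~................┃         
   ┃···██··┃...♣...........................┃         
   ┃·█·█···┃....♣......~~~~@...............┃         
   ┃···█···┃                               ┃         
   ┃·······┃                               ┃         
   ┃·······┃                               ┃         
   ┗━━━━━━━┃                               ┃         
           ┃                               ┃         
           ┃                               ┃         
           ┃                               ┃         
           ┗━━━━━━━━━━━━━━━━━━━━━━━━━━━━━━━┛         
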